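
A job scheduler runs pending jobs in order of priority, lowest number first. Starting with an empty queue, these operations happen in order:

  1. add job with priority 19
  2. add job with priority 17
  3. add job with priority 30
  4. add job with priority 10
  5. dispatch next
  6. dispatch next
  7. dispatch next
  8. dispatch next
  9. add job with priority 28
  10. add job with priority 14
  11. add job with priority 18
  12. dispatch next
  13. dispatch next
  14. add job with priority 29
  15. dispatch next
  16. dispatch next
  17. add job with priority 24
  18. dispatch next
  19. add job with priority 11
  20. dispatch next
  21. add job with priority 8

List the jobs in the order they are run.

insert 19 → {19}
insert 17 → {17, 19}
insert 30 → {17, 19, 30}
insert 10 → {10, 17, 19, 30}
dispatch next → 10; now {17, 19, 30}
dispatch next → 17; now {19, 30}
dispatch next → 19; now {30}
dispatch next → 30; now {}
insert 28 → {28}
insert 14 → {14, 28}
insert 18 → {14, 18, 28}
dispatch next → 14; now {18, 28}
dispatch next → 18; now {28}
insert 29 → {28, 29}
dispatch next → 28; now {29}
dispatch next → 29; now {}
insert 24 → {24}
dispatch next → 24; now {}
insert 11 → {11}
dispatch next → 11; now {}
insert 8 → {8}

10, 17, 19, 30, 14, 18, 28, 29, 24, 11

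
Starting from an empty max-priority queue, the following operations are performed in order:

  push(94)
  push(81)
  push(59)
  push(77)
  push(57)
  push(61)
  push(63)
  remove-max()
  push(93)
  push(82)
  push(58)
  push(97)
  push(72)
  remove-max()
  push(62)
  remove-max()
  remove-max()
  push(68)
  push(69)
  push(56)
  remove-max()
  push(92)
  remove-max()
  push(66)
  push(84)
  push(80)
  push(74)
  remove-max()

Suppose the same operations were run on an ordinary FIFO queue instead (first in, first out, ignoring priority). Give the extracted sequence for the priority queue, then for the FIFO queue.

priority queue: [94, 97, 93, 82, 81, 92, 84]; FIFO queue: [94, 81, 59, 77, 57, 61, 63]

insert 94 → {94}
insert 81 → {94, 81}
insert 59 → {94, 81, 59}
insert 77 → {94, 81, 77, 59}
insert 57 → {94, 81, 77, 59, 57}
insert 61 → {94, 81, 77, 61, 59, 57}
insert 63 → {94, 81, 77, 63, 61, 59, 57}
remove-max → 94; now {81, 77, 63, 61, 59, 57}
insert 93 → {93, 81, 77, 63, 61, 59, 57}
insert 82 → {93, 82, 81, 77, 63, 61, 59, 57}
insert 58 → {93, 82, 81, 77, 63, 61, 59, 58, 57}
insert 97 → {97, 93, 82, 81, 77, 63, 61, 59, 58, 57}
insert 72 → {97, 93, 82, 81, 77, 72, 63, 61, 59, 58, 57}
remove-max → 97; now {93, 82, 81, 77, 72, 63, 61, 59, 58, 57}
insert 62 → {93, 82, 81, 77, 72, 63, 62, 61, 59, 58, 57}
remove-max → 93; now {82, 81, 77, 72, 63, 62, 61, 59, 58, 57}
remove-max → 82; now {81, 77, 72, 63, 62, 61, 59, 58, 57}
insert 68 → {81, 77, 72, 68, 63, 62, 61, 59, 58, 57}
insert 69 → {81, 77, 72, 69, 68, 63, 62, 61, 59, 58, 57}
insert 56 → {81, 77, 72, 69, 68, 63, 62, 61, 59, 58, 57, 56}
remove-max → 81; now {77, 72, 69, 68, 63, 62, 61, 59, 58, 57, 56}
insert 92 → {92, 77, 72, 69, 68, 63, 62, 61, 59, 58, 57, 56}
remove-max → 92; now {77, 72, 69, 68, 63, 62, 61, 59, 58, 57, 56}
insert 66 → {77, 72, 69, 68, 66, 63, 62, 61, 59, 58, 57, 56}
insert 84 → {84, 77, 72, 69, 68, 66, 63, 62, 61, 59, 58, 57, 56}
insert 80 → {84, 80, 77, 72, 69, 68, 66, 63, 62, 61, 59, 58, 57, 56}
insert 74 → {84, 80, 77, 74, 72, 69, 68, 66, 63, 62, 61, 59, 58, 57, 56}
remove-max → 84; now {80, 77, 74, 72, 69, 68, 66, 63, 62, 61, 59, 58, 57, 56}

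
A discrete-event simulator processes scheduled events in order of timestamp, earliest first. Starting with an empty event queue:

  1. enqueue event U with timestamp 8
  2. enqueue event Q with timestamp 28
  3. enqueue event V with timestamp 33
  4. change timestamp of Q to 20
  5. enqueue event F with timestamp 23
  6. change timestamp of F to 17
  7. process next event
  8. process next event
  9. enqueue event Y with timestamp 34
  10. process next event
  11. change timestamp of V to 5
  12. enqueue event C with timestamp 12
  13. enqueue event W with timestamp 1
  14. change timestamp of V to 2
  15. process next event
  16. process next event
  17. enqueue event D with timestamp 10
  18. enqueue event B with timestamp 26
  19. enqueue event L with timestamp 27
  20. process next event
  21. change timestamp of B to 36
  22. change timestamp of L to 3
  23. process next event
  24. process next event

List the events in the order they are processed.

U → F → Q → W → V → D → L → C

add U (timestamp 8) → {U:8}
add Q (timestamp 28) → {U:8, Q:28}
add V (timestamp 33) → {U:8, Q:28, V:33}
update Q to timestamp 20 → {U:8, Q:20, V:33}
add F (timestamp 23) → {U:8, Q:20, F:23, V:33}
update F to timestamp 17 → {U:8, F:17, Q:20, V:33}
process next event → U; now {F:17, Q:20, V:33}
process next event → F; now {Q:20, V:33}
add Y (timestamp 34) → {Q:20, V:33, Y:34}
process next event → Q; now {V:33, Y:34}
update V to timestamp 5 → {V:5, Y:34}
add C (timestamp 12) → {V:5, C:12, Y:34}
add W (timestamp 1) → {W:1, V:5, C:12, Y:34}
update V to timestamp 2 → {W:1, V:2, C:12, Y:34}
process next event → W; now {V:2, C:12, Y:34}
process next event → V; now {C:12, Y:34}
add D (timestamp 10) → {D:10, C:12, Y:34}
add B (timestamp 26) → {D:10, C:12, B:26, Y:34}
add L (timestamp 27) → {D:10, C:12, B:26, L:27, Y:34}
process next event → D; now {C:12, B:26, L:27, Y:34}
update B to timestamp 36 → {C:12, L:27, Y:34, B:36}
update L to timestamp 3 → {L:3, C:12, Y:34, B:36}
process next event → L; now {C:12, Y:34, B:36}
process next event → C; now {Y:34, B:36}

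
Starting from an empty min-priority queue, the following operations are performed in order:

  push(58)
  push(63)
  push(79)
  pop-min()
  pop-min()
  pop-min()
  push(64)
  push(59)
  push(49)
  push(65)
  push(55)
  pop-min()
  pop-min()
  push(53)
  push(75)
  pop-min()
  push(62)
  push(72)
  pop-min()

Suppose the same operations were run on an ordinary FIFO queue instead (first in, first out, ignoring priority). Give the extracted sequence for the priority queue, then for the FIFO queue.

priority queue: 58 → 63 → 79 → 49 → 55 → 53 → 59; FIFO queue: 58, 63, 79, 64, 59, 49, 65

insert 58 → {58}
insert 63 → {58, 63}
insert 79 → {58, 63, 79}
pop-min → 58; now {63, 79}
pop-min → 63; now {79}
pop-min → 79; now {}
insert 64 → {64}
insert 59 → {59, 64}
insert 49 → {49, 59, 64}
insert 65 → {49, 59, 64, 65}
insert 55 → {49, 55, 59, 64, 65}
pop-min → 49; now {55, 59, 64, 65}
pop-min → 55; now {59, 64, 65}
insert 53 → {53, 59, 64, 65}
insert 75 → {53, 59, 64, 65, 75}
pop-min → 53; now {59, 64, 65, 75}
insert 62 → {59, 62, 64, 65, 75}
insert 72 → {59, 62, 64, 65, 72, 75}
pop-min → 59; now {62, 64, 65, 72, 75}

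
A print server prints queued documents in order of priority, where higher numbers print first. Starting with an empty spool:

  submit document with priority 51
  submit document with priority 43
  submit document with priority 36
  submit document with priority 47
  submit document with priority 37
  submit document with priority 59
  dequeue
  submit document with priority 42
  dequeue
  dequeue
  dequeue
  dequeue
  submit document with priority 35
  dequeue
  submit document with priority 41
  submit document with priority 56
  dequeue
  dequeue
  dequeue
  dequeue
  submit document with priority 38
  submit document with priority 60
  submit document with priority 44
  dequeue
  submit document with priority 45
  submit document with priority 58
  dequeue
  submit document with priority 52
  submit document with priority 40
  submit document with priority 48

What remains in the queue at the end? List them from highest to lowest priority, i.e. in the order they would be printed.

52 → 48 → 45 → 44 → 40 → 38

insert 51 → {51}
insert 43 → {51, 43}
insert 36 → {51, 43, 36}
insert 47 → {51, 47, 43, 36}
insert 37 → {51, 47, 43, 37, 36}
insert 59 → {59, 51, 47, 43, 37, 36}
dequeue → 59; now {51, 47, 43, 37, 36}
insert 42 → {51, 47, 43, 42, 37, 36}
dequeue → 51; now {47, 43, 42, 37, 36}
dequeue → 47; now {43, 42, 37, 36}
dequeue → 43; now {42, 37, 36}
dequeue → 42; now {37, 36}
insert 35 → {37, 36, 35}
dequeue → 37; now {36, 35}
insert 41 → {41, 36, 35}
insert 56 → {56, 41, 36, 35}
dequeue → 56; now {41, 36, 35}
dequeue → 41; now {36, 35}
dequeue → 36; now {35}
dequeue → 35; now {}
insert 38 → {38}
insert 60 → {60, 38}
insert 44 → {60, 44, 38}
dequeue → 60; now {44, 38}
insert 45 → {45, 44, 38}
insert 58 → {58, 45, 44, 38}
dequeue → 58; now {45, 44, 38}
insert 52 → {52, 45, 44, 38}
insert 40 → {52, 45, 44, 40, 38}
insert 48 → {52, 48, 45, 44, 40, 38}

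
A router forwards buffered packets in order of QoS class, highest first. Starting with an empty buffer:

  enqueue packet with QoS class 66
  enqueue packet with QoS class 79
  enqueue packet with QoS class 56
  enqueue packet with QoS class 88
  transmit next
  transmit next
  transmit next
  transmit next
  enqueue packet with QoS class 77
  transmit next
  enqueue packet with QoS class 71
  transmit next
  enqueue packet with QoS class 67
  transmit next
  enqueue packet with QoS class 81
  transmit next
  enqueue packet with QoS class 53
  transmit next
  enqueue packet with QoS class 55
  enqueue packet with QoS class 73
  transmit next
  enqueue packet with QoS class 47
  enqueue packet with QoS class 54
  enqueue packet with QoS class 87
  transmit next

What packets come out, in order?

insert 66 → {66}
insert 79 → {79, 66}
insert 56 → {79, 66, 56}
insert 88 → {88, 79, 66, 56}
transmit next → 88; now {79, 66, 56}
transmit next → 79; now {66, 56}
transmit next → 66; now {56}
transmit next → 56; now {}
insert 77 → {77}
transmit next → 77; now {}
insert 71 → {71}
transmit next → 71; now {}
insert 67 → {67}
transmit next → 67; now {}
insert 81 → {81}
transmit next → 81; now {}
insert 53 → {53}
transmit next → 53; now {}
insert 55 → {55}
insert 73 → {73, 55}
transmit next → 73; now {55}
insert 47 → {55, 47}
insert 54 → {55, 54, 47}
insert 87 → {87, 55, 54, 47}
transmit next → 87; now {55, 54, 47}

88 → 79 → 66 → 56 → 77 → 71 → 67 → 81 → 53 → 73 → 87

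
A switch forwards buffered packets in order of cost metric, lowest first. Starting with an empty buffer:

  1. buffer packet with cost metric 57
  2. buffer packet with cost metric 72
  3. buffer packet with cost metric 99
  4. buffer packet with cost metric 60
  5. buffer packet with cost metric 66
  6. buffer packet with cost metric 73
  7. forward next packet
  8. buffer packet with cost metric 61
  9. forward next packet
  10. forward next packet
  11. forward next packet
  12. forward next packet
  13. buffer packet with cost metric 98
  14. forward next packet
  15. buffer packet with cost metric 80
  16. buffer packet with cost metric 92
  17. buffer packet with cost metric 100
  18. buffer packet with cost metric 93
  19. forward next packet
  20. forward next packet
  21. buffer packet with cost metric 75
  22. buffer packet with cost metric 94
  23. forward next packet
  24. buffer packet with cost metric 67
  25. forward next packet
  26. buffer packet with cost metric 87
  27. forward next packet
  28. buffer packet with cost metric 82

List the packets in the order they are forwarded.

[57, 60, 61, 66, 72, 73, 80, 92, 75, 67, 87]

insert 57 → {57}
insert 72 → {57, 72}
insert 99 → {57, 72, 99}
insert 60 → {57, 60, 72, 99}
insert 66 → {57, 60, 66, 72, 99}
insert 73 → {57, 60, 66, 72, 73, 99}
forward next packet → 57; now {60, 66, 72, 73, 99}
insert 61 → {60, 61, 66, 72, 73, 99}
forward next packet → 60; now {61, 66, 72, 73, 99}
forward next packet → 61; now {66, 72, 73, 99}
forward next packet → 66; now {72, 73, 99}
forward next packet → 72; now {73, 99}
insert 98 → {73, 98, 99}
forward next packet → 73; now {98, 99}
insert 80 → {80, 98, 99}
insert 92 → {80, 92, 98, 99}
insert 100 → {80, 92, 98, 99, 100}
insert 93 → {80, 92, 93, 98, 99, 100}
forward next packet → 80; now {92, 93, 98, 99, 100}
forward next packet → 92; now {93, 98, 99, 100}
insert 75 → {75, 93, 98, 99, 100}
insert 94 → {75, 93, 94, 98, 99, 100}
forward next packet → 75; now {93, 94, 98, 99, 100}
insert 67 → {67, 93, 94, 98, 99, 100}
forward next packet → 67; now {93, 94, 98, 99, 100}
insert 87 → {87, 93, 94, 98, 99, 100}
forward next packet → 87; now {93, 94, 98, 99, 100}
insert 82 → {82, 93, 94, 98, 99, 100}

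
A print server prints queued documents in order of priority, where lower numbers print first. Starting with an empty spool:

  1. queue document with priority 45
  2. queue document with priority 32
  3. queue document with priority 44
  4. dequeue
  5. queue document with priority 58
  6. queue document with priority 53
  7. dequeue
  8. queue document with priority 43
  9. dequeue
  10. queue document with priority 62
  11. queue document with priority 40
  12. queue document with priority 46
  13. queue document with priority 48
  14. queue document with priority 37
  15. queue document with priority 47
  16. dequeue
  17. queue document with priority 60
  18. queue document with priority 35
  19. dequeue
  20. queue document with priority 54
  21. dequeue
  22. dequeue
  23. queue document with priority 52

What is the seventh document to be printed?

insert 45 → {45}
insert 32 → {32, 45}
insert 44 → {32, 44, 45}
dequeue → 32; now {44, 45}
insert 58 → {44, 45, 58}
insert 53 → {44, 45, 53, 58}
dequeue → 44; now {45, 53, 58}
insert 43 → {43, 45, 53, 58}
dequeue → 43; now {45, 53, 58}
insert 62 → {45, 53, 58, 62}
insert 40 → {40, 45, 53, 58, 62}
insert 46 → {40, 45, 46, 53, 58, 62}
insert 48 → {40, 45, 46, 48, 53, 58, 62}
insert 37 → {37, 40, 45, 46, 48, 53, 58, 62}
insert 47 → {37, 40, 45, 46, 47, 48, 53, 58, 62}
dequeue → 37; now {40, 45, 46, 47, 48, 53, 58, 62}
insert 60 → {40, 45, 46, 47, 48, 53, 58, 60, 62}
insert 35 → {35, 40, 45, 46, 47, 48, 53, 58, 60, 62}
dequeue → 35; now {40, 45, 46, 47, 48, 53, 58, 60, 62}
insert 54 → {40, 45, 46, 47, 48, 53, 54, 58, 60, 62}
dequeue → 40; now {45, 46, 47, 48, 53, 54, 58, 60, 62}
dequeue → 45; now {46, 47, 48, 53, 54, 58, 60, 62}
insert 52 → {46, 47, 48, 52, 53, 54, 58, 60, 62}

45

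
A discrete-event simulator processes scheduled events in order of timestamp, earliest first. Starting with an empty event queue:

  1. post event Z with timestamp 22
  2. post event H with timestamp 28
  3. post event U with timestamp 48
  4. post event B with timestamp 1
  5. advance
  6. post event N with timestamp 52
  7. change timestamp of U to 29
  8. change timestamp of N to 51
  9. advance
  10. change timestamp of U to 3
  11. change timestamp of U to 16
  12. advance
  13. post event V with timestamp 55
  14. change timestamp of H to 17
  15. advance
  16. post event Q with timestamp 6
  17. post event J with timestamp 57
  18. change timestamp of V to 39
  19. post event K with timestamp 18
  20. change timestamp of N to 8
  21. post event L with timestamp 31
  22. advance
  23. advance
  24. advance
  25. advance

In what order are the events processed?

[B, Z, U, H, Q, N, K, L]

add Z (timestamp 22) → {Z:22}
add H (timestamp 28) → {Z:22, H:28}
add U (timestamp 48) → {Z:22, H:28, U:48}
add B (timestamp 1) → {B:1, Z:22, H:28, U:48}
advance → B; now {Z:22, H:28, U:48}
add N (timestamp 52) → {Z:22, H:28, U:48, N:52}
update U to timestamp 29 → {Z:22, H:28, U:29, N:52}
update N to timestamp 51 → {Z:22, H:28, U:29, N:51}
advance → Z; now {H:28, U:29, N:51}
update U to timestamp 3 → {U:3, H:28, N:51}
update U to timestamp 16 → {U:16, H:28, N:51}
advance → U; now {H:28, N:51}
add V (timestamp 55) → {H:28, N:51, V:55}
update H to timestamp 17 → {H:17, N:51, V:55}
advance → H; now {N:51, V:55}
add Q (timestamp 6) → {Q:6, N:51, V:55}
add J (timestamp 57) → {Q:6, N:51, V:55, J:57}
update V to timestamp 39 → {Q:6, V:39, N:51, J:57}
add K (timestamp 18) → {Q:6, K:18, V:39, N:51, J:57}
update N to timestamp 8 → {Q:6, N:8, K:18, V:39, J:57}
add L (timestamp 31) → {Q:6, N:8, K:18, L:31, V:39, J:57}
advance → Q; now {N:8, K:18, L:31, V:39, J:57}
advance → N; now {K:18, L:31, V:39, J:57}
advance → K; now {L:31, V:39, J:57}
advance → L; now {V:39, J:57}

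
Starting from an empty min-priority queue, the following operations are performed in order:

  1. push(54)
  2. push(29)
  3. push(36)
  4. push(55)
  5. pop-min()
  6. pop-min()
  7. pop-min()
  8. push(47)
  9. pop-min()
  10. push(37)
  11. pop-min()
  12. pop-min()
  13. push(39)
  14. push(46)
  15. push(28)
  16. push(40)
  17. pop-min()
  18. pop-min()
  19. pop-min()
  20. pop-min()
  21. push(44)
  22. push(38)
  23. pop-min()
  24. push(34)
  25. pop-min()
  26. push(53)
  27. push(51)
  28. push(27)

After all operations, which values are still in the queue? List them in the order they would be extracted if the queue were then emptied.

[27, 44, 51, 53]

insert 54 → {54}
insert 29 → {29, 54}
insert 36 → {29, 36, 54}
insert 55 → {29, 36, 54, 55}
pop-min → 29; now {36, 54, 55}
pop-min → 36; now {54, 55}
pop-min → 54; now {55}
insert 47 → {47, 55}
pop-min → 47; now {55}
insert 37 → {37, 55}
pop-min → 37; now {55}
pop-min → 55; now {}
insert 39 → {39}
insert 46 → {39, 46}
insert 28 → {28, 39, 46}
insert 40 → {28, 39, 40, 46}
pop-min → 28; now {39, 40, 46}
pop-min → 39; now {40, 46}
pop-min → 40; now {46}
pop-min → 46; now {}
insert 44 → {44}
insert 38 → {38, 44}
pop-min → 38; now {44}
insert 34 → {34, 44}
pop-min → 34; now {44}
insert 53 → {44, 53}
insert 51 → {44, 51, 53}
insert 27 → {27, 44, 51, 53}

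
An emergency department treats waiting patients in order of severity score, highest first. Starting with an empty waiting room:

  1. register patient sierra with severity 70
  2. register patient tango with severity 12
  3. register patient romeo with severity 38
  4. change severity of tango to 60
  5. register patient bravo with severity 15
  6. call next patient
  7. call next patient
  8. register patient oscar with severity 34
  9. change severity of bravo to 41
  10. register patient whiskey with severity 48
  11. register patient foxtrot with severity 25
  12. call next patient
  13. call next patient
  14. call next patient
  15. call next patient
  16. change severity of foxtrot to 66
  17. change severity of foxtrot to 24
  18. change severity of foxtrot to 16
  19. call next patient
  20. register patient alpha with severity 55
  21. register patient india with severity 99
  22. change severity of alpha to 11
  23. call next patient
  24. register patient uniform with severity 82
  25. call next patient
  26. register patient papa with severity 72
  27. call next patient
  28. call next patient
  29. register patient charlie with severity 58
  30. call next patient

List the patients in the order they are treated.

add sierra (severity 70) → {sierra:70}
add tango (severity 12) → {sierra:70, tango:12}
add romeo (severity 38) → {sierra:70, romeo:38, tango:12}
update tango to severity 60 → {sierra:70, tango:60, romeo:38}
add bravo (severity 15) → {sierra:70, tango:60, romeo:38, bravo:15}
call next patient → sierra; now {tango:60, romeo:38, bravo:15}
call next patient → tango; now {romeo:38, bravo:15}
add oscar (severity 34) → {romeo:38, oscar:34, bravo:15}
update bravo to severity 41 → {bravo:41, romeo:38, oscar:34}
add whiskey (severity 48) → {whiskey:48, bravo:41, romeo:38, oscar:34}
add foxtrot (severity 25) → {whiskey:48, bravo:41, romeo:38, oscar:34, foxtrot:25}
call next patient → whiskey; now {bravo:41, romeo:38, oscar:34, foxtrot:25}
call next patient → bravo; now {romeo:38, oscar:34, foxtrot:25}
call next patient → romeo; now {oscar:34, foxtrot:25}
call next patient → oscar; now {foxtrot:25}
update foxtrot to severity 66 → {foxtrot:66}
update foxtrot to severity 24 → {foxtrot:24}
update foxtrot to severity 16 → {foxtrot:16}
call next patient → foxtrot; now {}
add alpha (severity 55) → {alpha:55}
add india (severity 99) → {india:99, alpha:55}
update alpha to severity 11 → {india:99, alpha:11}
call next patient → india; now {alpha:11}
add uniform (severity 82) → {uniform:82, alpha:11}
call next patient → uniform; now {alpha:11}
add papa (severity 72) → {papa:72, alpha:11}
call next patient → papa; now {alpha:11}
call next patient → alpha; now {}
add charlie (severity 58) → {charlie:58}
call next patient → charlie; now {}

sierra → tango → whiskey → bravo → romeo → oscar → foxtrot → india → uniform → papa → alpha → charlie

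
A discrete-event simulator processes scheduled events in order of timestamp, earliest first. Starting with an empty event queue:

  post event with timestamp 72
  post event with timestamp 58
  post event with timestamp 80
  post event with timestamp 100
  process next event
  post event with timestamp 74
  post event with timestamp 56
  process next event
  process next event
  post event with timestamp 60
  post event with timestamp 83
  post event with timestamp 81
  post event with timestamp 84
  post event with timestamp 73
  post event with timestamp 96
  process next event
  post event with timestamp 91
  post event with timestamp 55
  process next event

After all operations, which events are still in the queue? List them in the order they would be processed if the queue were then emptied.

[73, 74, 80, 81, 83, 84, 91, 96, 100]

insert 72 → {72}
insert 58 → {58, 72}
insert 80 → {58, 72, 80}
insert 100 → {58, 72, 80, 100}
process next event → 58; now {72, 80, 100}
insert 74 → {72, 74, 80, 100}
insert 56 → {56, 72, 74, 80, 100}
process next event → 56; now {72, 74, 80, 100}
process next event → 72; now {74, 80, 100}
insert 60 → {60, 74, 80, 100}
insert 83 → {60, 74, 80, 83, 100}
insert 81 → {60, 74, 80, 81, 83, 100}
insert 84 → {60, 74, 80, 81, 83, 84, 100}
insert 73 → {60, 73, 74, 80, 81, 83, 84, 100}
insert 96 → {60, 73, 74, 80, 81, 83, 84, 96, 100}
process next event → 60; now {73, 74, 80, 81, 83, 84, 96, 100}
insert 91 → {73, 74, 80, 81, 83, 84, 91, 96, 100}
insert 55 → {55, 73, 74, 80, 81, 83, 84, 91, 96, 100}
process next event → 55; now {73, 74, 80, 81, 83, 84, 91, 96, 100}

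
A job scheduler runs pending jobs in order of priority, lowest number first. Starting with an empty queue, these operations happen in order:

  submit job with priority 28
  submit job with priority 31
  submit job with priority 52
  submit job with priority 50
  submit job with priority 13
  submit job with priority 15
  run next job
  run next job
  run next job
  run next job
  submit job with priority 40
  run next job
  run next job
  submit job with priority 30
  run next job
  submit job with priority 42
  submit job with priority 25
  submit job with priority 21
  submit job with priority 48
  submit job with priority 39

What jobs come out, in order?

13, 15, 28, 31, 40, 50, 30

insert 28 → {28}
insert 31 → {28, 31}
insert 52 → {28, 31, 52}
insert 50 → {28, 31, 50, 52}
insert 13 → {13, 28, 31, 50, 52}
insert 15 → {13, 15, 28, 31, 50, 52}
run next job → 13; now {15, 28, 31, 50, 52}
run next job → 15; now {28, 31, 50, 52}
run next job → 28; now {31, 50, 52}
run next job → 31; now {50, 52}
insert 40 → {40, 50, 52}
run next job → 40; now {50, 52}
run next job → 50; now {52}
insert 30 → {30, 52}
run next job → 30; now {52}
insert 42 → {42, 52}
insert 25 → {25, 42, 52}
insert 21 → {21, 25, 42, 52}
insert 48 → {21, 25, 42, 48, 52}
insert 39 → {21, 25, 39, 42, 48, 52}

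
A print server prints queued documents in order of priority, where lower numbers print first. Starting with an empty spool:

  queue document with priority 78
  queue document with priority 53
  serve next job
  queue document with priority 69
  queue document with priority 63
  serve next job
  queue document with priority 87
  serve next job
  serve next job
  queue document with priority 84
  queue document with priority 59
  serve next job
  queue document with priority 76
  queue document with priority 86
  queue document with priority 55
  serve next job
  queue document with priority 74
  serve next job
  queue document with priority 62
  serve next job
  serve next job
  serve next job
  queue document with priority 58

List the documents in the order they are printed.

[53, 63, 69, 78, 59, 55, 74, 62, 76, 84]

insert 78 → {78}
insert 53 → {53, 78}
serve next job → 53; now {78}
insert 69 → {69, 78}
insert 63 → {63, 69, 78}
serve next job → 63; now {69, 78}
insert 87 → {69, 78, 87}
serve next job → 69; now {78, 87}
serve next job → 78; now {87}
insert 84 → {84, 87}
insert 59 → {59, 84, 87}
serve next job → 59; now {84, 87}
insert 76 → {76, 84, 87}
insert 86 → {76, 84, 86, 87}
insert 55 → {55, 76, 84, 86, 87}
serve next job → 55; now {76, 84, 86, 87}
insert 74 → {74, 76, 84, 86, 87}
serve next job → 74; now {76, 84, 86, 87}
insert 62 → {62, 76, 84, 86, 87}
serve next job → 62; now {76, 84, 86, 87}
serve next job → 76; now {84, 86, 87}
serve next job → 84; now {86, 87}
insert 58 → {58, 86, 87}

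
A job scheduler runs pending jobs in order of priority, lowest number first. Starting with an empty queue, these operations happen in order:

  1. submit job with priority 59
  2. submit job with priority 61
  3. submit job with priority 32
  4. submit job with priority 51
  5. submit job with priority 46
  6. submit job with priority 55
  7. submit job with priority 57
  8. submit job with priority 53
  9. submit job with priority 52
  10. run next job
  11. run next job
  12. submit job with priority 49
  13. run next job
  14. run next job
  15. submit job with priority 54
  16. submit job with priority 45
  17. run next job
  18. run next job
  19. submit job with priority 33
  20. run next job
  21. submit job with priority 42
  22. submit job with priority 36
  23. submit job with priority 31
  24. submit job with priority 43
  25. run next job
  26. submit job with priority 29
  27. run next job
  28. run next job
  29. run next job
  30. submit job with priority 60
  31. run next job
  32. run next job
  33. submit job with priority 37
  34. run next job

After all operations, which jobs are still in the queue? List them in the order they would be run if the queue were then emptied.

insert 59 → {59}
insert 61 → {59, 61}
insert 32 → {32, 59, 61}
insert 51 → {32, 51, 59, 61}
insert 46 → {32, 46, 51, 59, 61}
insert 55 → {32, 46, 51, 55, 59, 61}
insert 57 → {32, 46, 51, 55, 57, 59, 61}
insert 53 → {32, 46, 51, 53, 55, 57, 59, 61}
insert 52 → {32, 46, 51, 52, 53, 55, 57, 59, 61}
run next job → 32; now {46, 51, 52, 53, 55, 57, 59, 61}
run next job → 46; now {51, 52, 53, 55, 57, 59, 61}
insert 49 → {49, 51, 52, 53, 55, 57, 59, 61}
run next job → 49; now {51, 52, 53, 55, 57, 59, 61}
run next job → 51; now {52, 53, 55, 57, 59, 61}
insert 54 → {52, 53, 54, 55, 57, 59, 61}
insert 45 → {45, 52, 53, 54, 55, 57, 59, 61}
run next job → 45; now {52, 53, 54, 55, 57, 59, 61}
run next job → 52; now {53, 54, 55, 57, 59, 61}
insert 33 → {33, 53, 54, 55, 57, 59, 61}
run next job → 33; now {53, 54, 55, 57, 59, 61}
insert 42 → {42, 53, 54, 55, 57, 59, 61}
insert 36 → {36, 42, 53, 54, 55, 57, 59, 61}
insert 31 → {31, 36, 42, 53, 54, 55, 57, 59, 61}
insert 43 → {31, 36, 42, 43, 53, 54, 55, 57, 59, 61}
run next job → 31; now {36, 42, 43, 53, 54, 55, 57, 59, 61}
insert 29 → {29, 36, 42, 43, 53, 54, 55, 57, 59, 61}
run next job → 29; now {36, 42, 43, 53, 54, 55, 57, 59, 61}
run next job → 36; now {42, 43, 53, 54, 55, 57, 59, 61}
run next job → 42; now {43, 53, 54, 55, 57, 59, 61}
insert 60 → {43, 53, 54, 55, 57, 59, 60, 61}
run next job → 43; now {53, 54, 55, 57, 59, 60, 61}
run next job → 53; now {54, 55, 57, 59, 60, 61}
insert 37 → {37, 54, 55, 57, 59, 60, 61}
run next job → 37; now {54, 55, 57, 59, 60, 61}

[54, 55, 57, 59, 60, 61]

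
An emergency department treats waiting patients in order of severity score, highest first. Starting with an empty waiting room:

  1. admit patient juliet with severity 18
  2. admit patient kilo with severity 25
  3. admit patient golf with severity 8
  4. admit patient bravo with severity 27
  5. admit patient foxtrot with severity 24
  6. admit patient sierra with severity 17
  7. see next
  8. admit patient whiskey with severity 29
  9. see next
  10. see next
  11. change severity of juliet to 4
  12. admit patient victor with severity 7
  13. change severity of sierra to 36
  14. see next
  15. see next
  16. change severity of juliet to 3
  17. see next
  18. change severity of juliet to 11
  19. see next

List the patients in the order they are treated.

bravo, whiskey, kilo, sierra, foxtrot, golf, juliet

add juliet (severity 18) → {juliet:18}
add kilo (severity 25) → {kilo:25, juliet:18}
add golf (severity 8) → {kilo:25, juliet:18, golf:8}
add bravo (severity 27) → {bravo:27, kilo:25, juliet:18, golf:8}
add foxtrot (severity 24) → {bravo:27, kilo:25, foxtrot:24, juliet:18, golf:8}
add sierra (severity 17) → {bravo:27, kilo:25, foxtrot:24, juliet:18, sierra:17, golf:8}
see next → bravo; now {kilo:25, foxtrot:24, juliet:18, sierra:17, golf:8}
add whiskey (severity 29) → {whiskey:29, kilo:25, foxtrot:24, juliet:18, sierra:17, golf:8}
see next → whiskey; now {kilo:25, foxtrot:24, juliet:18, sierra:17, golf:8}
see next → kilo; now {foxtrot:24, juliet:18, sierra:17, golf:8}
update juliet to severity 4 → {foxtrot:24, sierra:17, golf:8, juliet:4}
add victor (severity 7) → {foxtrot:24, sierra:17, golf:8, victor:7, juliet:4}
update sierra to severity 36 → {sierra:36, foxtrot:24, golf:8, victor:7, juliet:4}
see next → sierra; now {foxtrot:24, golf:8, victor:7, juliet:4}
see next → foxtrot; now {golf:8, victor:7, juliet:4}
update juliet to severity 3 → {golf:8, victor:7, juliet:3}
see next → golf; now {victor:7, juliet:3}
update juliet to severity 11 → {juliet:11, victor:7}
see next → juliet; now {victor:7}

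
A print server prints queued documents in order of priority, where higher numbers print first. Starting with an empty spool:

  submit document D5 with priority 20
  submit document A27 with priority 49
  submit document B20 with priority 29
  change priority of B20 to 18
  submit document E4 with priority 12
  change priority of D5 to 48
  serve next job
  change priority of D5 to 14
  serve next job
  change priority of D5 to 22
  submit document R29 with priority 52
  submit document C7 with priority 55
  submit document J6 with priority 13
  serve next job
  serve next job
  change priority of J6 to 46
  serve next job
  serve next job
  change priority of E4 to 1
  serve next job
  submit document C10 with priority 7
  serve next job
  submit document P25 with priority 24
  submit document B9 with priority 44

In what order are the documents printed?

[A27, B20, C7, R29, J6, D5, E4, C10]

add D5 (priority 20) → {D5:20}
add A27 (priority 49) → {A27:49, D5:20}
add B20 (priority 29) → {A27:49, B20:29, D5:20}
update B20 to priority 18 → {A27:49, D5:20, B20:18}
add E4 (priority 12) → {A27:49, D5:20, B20:18, E4:12}
update D5 to priority 48 → {A27:49, D5:48, B20:18, E4:12}
serve next job → A27; now {D5:48, B20:18, E4:12}
update D5 to priority 14 → {B20:18, D5:14, E4:12}
serve next job → B20; now {D5:14, E4:12}
update D5 to priority 22 → {D5:22, E4:12}
add R29 (priority 52) → {R29:52, D5:22, E4:12}
add C7 (priority 55) → {C7:55, R29:52, D5:22, E4:12}
add J6 (priority 13) → {C7:55, R29:52, D5:22, J6:13, E4:12}
serve next job → C7; now {R29:52, D5:22, J6:13, E4:12}
serve next job → R29; now {D5:22, J6:13, E4:12}
update J6 to priority 46 → {J6:46, D5:22, E4:12}
serve next job → J6; now {D5:22, E4:12}
serve next job → D5; now {E4:12}
update E4 to priority 1 → {E4:1}
serve next job → E4; now {}
add C10 (priority 7) → {C10:7}
serve next job → C10; now {}
add P25 (priority 24) → {P25:24}
add B9 (priority 44) → {B9:44, P25:24}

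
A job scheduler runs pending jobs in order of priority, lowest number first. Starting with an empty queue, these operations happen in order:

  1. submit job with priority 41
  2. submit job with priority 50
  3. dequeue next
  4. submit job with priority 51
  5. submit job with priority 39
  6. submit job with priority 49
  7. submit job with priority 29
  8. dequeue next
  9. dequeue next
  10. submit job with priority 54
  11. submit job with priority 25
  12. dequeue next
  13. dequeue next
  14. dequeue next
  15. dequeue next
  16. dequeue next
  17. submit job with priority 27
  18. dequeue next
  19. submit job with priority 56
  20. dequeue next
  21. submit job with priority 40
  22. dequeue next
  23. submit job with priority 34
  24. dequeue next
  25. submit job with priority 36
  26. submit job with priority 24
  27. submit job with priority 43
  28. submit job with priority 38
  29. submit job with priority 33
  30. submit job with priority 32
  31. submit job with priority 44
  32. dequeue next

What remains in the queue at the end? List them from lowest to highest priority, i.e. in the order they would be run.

insert 41 → {41}
insert 50 → {41, 50}
dequeue next → 41; now {50}
insert 51 → {50, 51}
insert 39 → {39, 50, 51}
insert 49 → {39, 49, 50, 51}
insert 29 → {29, 39, 49, 50, 51}
dequeue next → 29; now {39, 49, 50, 51}
dequeue next → 39; now {49, 50, 51}
insert 54 → {49, 50, 51, 54}
insert 25 → {25, 49, 50, 51, 54}
dequeue next → 25; now {49, 50, 51, 54}
dequeue next → 49; now {50, 51, 54}
dequeue next → 50; now {51, 54}
dequeue next → 51; now {54}
dequeue next → 54; now {}
insert 27 → {27}
dequeue next → 27; now {}
insert 56 → {56}
dequeue next → 56; now {}
insert 40 → {40}
dequeue next → 40; now {}
insert 34 → {34}
dequeue next → 34; now {}
insert 36 → {36}
insert 24 → {24, 36}
insert 43 → {24, 36, 43}
insert 38 → {24, 36, 38, 43}
insert 33 → {24, 33, 36, 38, 43}
insert 32 → {24, 32, 33, 36, 38, 43}
insert 44 → {24, 32, 33, 36, 38, 43, 44}
dequeue next → 24; now {32, 33, 36, 38, 43, 44}

[32, 33, 36, 38, 43, 44]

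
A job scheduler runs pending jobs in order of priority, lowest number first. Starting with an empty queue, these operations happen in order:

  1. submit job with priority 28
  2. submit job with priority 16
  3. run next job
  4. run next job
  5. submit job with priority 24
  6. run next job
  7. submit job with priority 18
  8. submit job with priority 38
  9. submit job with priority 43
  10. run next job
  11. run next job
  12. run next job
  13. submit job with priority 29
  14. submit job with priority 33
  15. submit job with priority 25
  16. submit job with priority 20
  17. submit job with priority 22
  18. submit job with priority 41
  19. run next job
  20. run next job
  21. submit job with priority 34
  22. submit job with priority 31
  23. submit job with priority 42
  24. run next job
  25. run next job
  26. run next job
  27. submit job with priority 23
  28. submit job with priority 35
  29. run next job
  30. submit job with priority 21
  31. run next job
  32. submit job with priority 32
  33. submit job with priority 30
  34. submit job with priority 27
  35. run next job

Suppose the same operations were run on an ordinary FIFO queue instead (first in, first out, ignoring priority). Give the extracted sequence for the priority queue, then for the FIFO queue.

priority queue: 16 → 28 → 24 → 18 → 38 → 43 → 20 → 22 → 25 → 29 → 31 → 23 → 21 → 27; FIFO queue: 28, 16, 24, 18, 38, 43, 29, 33, 25, 20, 22, 41, 34, 31

insert 28 → {28}
insert 16 → {16, 28}
run next job → 16; now {28}
run next job → 28; now {}
insert 24 → {24}
run next job → 24; now {}
insert 18 → {18}
insert 38 → {18, 38}
insert 43 → {18, 38, 43}
run next job → 18; now {38, 43}
run next job → 38; now {43}
run next job → 43; now {}
insert 29 → {29}
insert 33 → {29, 33}
insert 25 → {25, 29, 33}
insert 20 → {20, 25, 29, 33}
insert 22 → {20, 22, 25, 29, 33}
insert 41 → {20, 22, 25, 29, 33, 41}
run next job → 20; now {22, 25, 29, 33, 41}
run next job → 22; now {25, 29, 33, 41}
insert 34 → {25, 29, 33, 34, 41}
insert 31 → {25, 29, 31, 33, 34, 41}
insert 42 → {25, 29, 31, 33, 34, 41, 42}
run next job → 25; now {29, 31, 33, 34, 41, 42}
run next job → 29; now {31, 33, 34, 41, 42}
run next job → 31; now {33, 34, 41, 42}
insert 23 → {23, 33, 34, 41, 42}
insert 35 → {23, 33, 34, 35, 41, 42}
run next job → 23; now {33, 34, 35, 41, 42}
insert 21 → {21, 33, 34, 35, 41, 42}
run next job → 21; now {33, 34, 35, 41, 42}
insert 32 → {32, 33, 34, 35, 41, 42}
insert 30 → {30, 32, 33, 34, 35, 41, 42}
insert 27 → {27, 30, 32, 33, 34, 35, 41, 42}
run next job → 27; now {30, 32, 33, 34, 35, 41, 42}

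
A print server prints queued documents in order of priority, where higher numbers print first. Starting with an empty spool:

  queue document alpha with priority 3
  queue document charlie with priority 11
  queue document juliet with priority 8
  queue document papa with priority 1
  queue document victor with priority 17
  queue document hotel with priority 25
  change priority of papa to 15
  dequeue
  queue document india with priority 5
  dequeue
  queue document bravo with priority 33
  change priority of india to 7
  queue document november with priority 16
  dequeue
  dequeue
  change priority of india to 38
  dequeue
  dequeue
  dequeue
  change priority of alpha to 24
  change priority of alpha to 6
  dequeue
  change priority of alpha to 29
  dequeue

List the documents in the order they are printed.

hotel, victor, bravo, november, india, papa, charlie, juliet, alpha

add alpha (priority 3) → {alpha:3}
add charlie (priority 11) → {charlie:11, alpha:3}
add juliet (priority 8) → {charlie:11, juliet:8, alpha:3}
add papa (priority 1) → {charlie:11, juliet:8, alpha:3, papa:1}
add victor (priority 17) → {victor:17, charlie:11, juliet:8, alpha:3, papa:1}
add hotel (priority 25) → {hotel:25, victor:17, charlie:11, juliet:8, alpha:3, papa:1}
update papa to priority 15 → {hotel:25, victor:17, papa:15, charlie:11, juliet:8, alpha:3}
dequeue → hotel; now {victor:17, papa:15, charlie:11, juliet:8, alpha:3}
add india (priority 5) → {victor:17, papa:15, charlie:11, juliet:8, india:5, alpha:3}
dequeue → victor; now {papa:15, charlie:11, juliet:8, india:5, alpha:3}
add bravo (priority 33) → {bravo:33, papa:15, charlie:11, juliet:8, india:5, alpha:3}
update india to priority 7 → {bravo:33, papa:15, charlie:11, juliet:8, india:7, alpha:3}
add november (priority 16) → {bravo:33, november:16, papa:15, charlie:11, juliet:8, india:7, alpha:3}
dequeue → bravo; now {november:16, papa:15, charlie:11, juliet:8, india:7, alpha:3}
dequeue → november; now {papa:15, charlie:11, juliet:8, india:7, alpha:3}
update india to priority 38 → {india:38, papa:15, charlie:11, juliet:8, alpha:3}
dequeue → india; now {papa:15, charlie:11, juliet:8, alpha:3}
dequeue → papa; now {charlie:11, juliet:8, alpha:3}
dequeue → charlie; now {juliet:8, alpha:3}
update alpha to priority 24 → {alpha:24, juliet:8}
update alpha to priority 6 → {juliet:8, alpha:6}
dequeue → juliet; now {alpha:6}
update alpha to priority 29 → {alpha:29}
dequeue → alpha; now {}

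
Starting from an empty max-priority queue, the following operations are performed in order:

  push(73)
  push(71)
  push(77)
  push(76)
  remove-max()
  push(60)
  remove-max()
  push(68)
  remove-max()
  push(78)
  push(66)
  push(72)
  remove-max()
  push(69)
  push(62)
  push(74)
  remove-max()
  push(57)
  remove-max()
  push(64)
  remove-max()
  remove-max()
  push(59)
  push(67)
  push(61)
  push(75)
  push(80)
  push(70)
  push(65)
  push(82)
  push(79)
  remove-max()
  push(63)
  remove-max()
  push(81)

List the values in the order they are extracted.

77, 76, 73, 78, 74, 72, 71, 69, 82, 80

insert 73 → {73}
insert 71 → {73, 71}
insert 77 → {77, 73, 71}
insert 76 → {77, 76, 73, 71}
remove-max → 77; now {76, 73, 71}
insert 60 → {76, 73, 71, 60}
remove-max → 76; now {73, 71, 60}
insert 68 → {73, 71, 68, 60}
remove-max → 73; now {71, 68, 60}
insert 78 → {78, 71, 68, 60}
insert 66 → {78, 71, 68, 66, 60}
insert 72 → {78, 72, 71, 68, 66, 60}
remove-max → 78; now {72, 71, 68, 66, 60}
insert 69 → {72, 71, 69, 68, 66, 60}
insert 62 → {72, 71, 69, 68, 66, 62, 60}
insert 74 → {74, 72, 71, 69, 68, 66, 62, 60}
remove-max → 74; now {72, 71, 69, 68, 66, 62, 60}
insert 57 → {72, 71, 69, 68, 66, 62, 60, 57}
remove-max → 72; now {71, 69, 68, 66, 62, 60, 57}
insert 64 → {71, 69, 68, 66, 64, 62, 60, 57}
remove-max → 71; now {69, 68, 66, 64, 62, 60, 57}
remove-max → 69; now {68, 66, 64, 62, 60, 57}
insert 59 → {68, 66, 64, 62, 60, 59, 57}
insert 67 → {68, 67, 66, 64, 62, 60, 59, 57}
insert 61 → {68, 67, 66, 64, 62, 61, 60, 59, 57}
insert 75 → {75, 68, 67, 66, 64, 62, 61, 60, 59, 57}
insert 80 → {80, 75, 68, 67, 66, 64, 62, 61, 60, 59, 57}
insert 70 → {80, 75, 70, 68, 67, 66, 64, 62, 61, 60, 59, 57}
insert 65 → {80, 75, 70, 68, 67, 66, 65, 64, 62, 61, 60, 59, 57}
insert 82 → {82, 80, 75, 70, 68, 67, 66, 65, 64, 62, 61, 60, 59, 57}
insert 79 → {82, 80, 79, 75, 70, 68, 67, 66, 65, 64, 62, 61, 60, 59, 57}
remove-max → 82; now {80, 79, 75, 70, 68, 67, 66, 65, 64, 62, 61, 60, 59, 57}
insert 63 → {80, 79, 75, 70, 68, 67, 66, 65, 64, 63, 62, 61, 60, 59, 57}
remove-max → 80; now {79, 75, 70, 68, 67, 66, 65, 64, 63, 62, 61, 60, 59, 57}
insert 81 → {81, 79, 75, 70, 68, 67, 66, 65, 64, 63, 62, 61, 60, 59, 57}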